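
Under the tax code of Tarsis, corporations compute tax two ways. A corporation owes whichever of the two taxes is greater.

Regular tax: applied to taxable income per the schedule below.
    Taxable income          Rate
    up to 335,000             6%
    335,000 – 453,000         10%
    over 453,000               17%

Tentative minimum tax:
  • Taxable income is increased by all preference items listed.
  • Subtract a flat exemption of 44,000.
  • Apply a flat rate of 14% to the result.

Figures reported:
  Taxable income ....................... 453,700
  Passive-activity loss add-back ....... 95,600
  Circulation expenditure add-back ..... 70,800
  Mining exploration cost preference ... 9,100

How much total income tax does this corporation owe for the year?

Tentative minimum tax:
  Adjusted income: 453,700 + 95,600 + 70,800 + 9,100 = 629,200
  Less exemption 44,000 → base 585,200
  585,200 × 14% = 81,928

Regular tax:
  335,000 × 6% = 20,100
  118,000 × 10% = 11,800
  700 × 17% = 119
  → 32,019

81,928 > 32,019, so the tentative minimum tax is the binding amount.

81,928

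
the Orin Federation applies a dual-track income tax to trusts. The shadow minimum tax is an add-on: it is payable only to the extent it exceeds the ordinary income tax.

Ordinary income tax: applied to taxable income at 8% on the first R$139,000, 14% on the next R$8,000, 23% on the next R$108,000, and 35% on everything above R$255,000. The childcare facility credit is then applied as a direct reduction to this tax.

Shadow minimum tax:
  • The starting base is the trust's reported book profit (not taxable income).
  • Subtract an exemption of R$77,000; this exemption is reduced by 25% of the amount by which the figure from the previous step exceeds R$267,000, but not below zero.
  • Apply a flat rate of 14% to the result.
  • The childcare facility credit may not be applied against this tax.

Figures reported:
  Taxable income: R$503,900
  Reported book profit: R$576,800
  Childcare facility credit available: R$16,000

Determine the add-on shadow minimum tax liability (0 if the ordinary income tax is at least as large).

R$0

Ordinary income tax:
  R$139,000 × 8% = R$11,120
  R$8,000 × 14% = R$1,120
  R$108,000 × 23% = R$24,840
  R$248,900 × 35% = R$87,115
  → R$124,195
  Less childcare facility credit R$16,000 → R$108,195

Shadow minimum tax:
  Base (reported book profit): R$576,800
  Exemption: 25% × (R$576,800 − R$267,000) = R$77,450 ≥ R$77,000, so the exemption is fully phased out
  Base: R$576,800 − R$0 = R$576,800
  R$576,800 × 14% = R$80,752

R$80,752 ≤ R$108,195, so no add-on is due.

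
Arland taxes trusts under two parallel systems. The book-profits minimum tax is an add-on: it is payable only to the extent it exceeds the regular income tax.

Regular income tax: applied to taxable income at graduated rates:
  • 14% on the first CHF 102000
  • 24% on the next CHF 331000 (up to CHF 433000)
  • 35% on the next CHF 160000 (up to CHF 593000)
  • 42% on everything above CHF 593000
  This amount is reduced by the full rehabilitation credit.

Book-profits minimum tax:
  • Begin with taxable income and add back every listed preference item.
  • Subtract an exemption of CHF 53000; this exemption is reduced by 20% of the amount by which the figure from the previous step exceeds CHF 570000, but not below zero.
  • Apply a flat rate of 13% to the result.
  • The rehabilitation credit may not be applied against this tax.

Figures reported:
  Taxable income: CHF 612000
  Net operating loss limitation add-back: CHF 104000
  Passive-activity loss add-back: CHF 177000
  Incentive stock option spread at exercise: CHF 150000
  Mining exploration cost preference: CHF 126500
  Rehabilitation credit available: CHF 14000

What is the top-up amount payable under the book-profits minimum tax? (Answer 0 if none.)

Book-profits minimum tax:
  Adjusted income: CHF 612000 + CHF 104000 + CHF 177000 + CHF 150000 + CHF 126500 = CHF 1169500
  Exemption: 20% × (CHF 1169500 − CHF 570000) = CHF 119900 ≥ CHF 53000, so the exemption is fully phased out
  Base: CHF 1169500 − CHF 0 = CHF 1169500
  CHF 1169500 × 13% = CHF 152035

Regular income tax:
  CHF 102000 × 14% = CHF 14280
  CHF 331000 × 24% = CHF 79440
  CHF 160000 × 35% = CHF 56000
  CHF 19000 × 42% = CHF 7980
  → CHF 157700
  Less rehabilitation credit CHF 14000 → CHF 143700

Excess of book-profits minimum tax over regular income tax: CHF 152035 − CHF 143700 = CHF 8335.

CHF 8335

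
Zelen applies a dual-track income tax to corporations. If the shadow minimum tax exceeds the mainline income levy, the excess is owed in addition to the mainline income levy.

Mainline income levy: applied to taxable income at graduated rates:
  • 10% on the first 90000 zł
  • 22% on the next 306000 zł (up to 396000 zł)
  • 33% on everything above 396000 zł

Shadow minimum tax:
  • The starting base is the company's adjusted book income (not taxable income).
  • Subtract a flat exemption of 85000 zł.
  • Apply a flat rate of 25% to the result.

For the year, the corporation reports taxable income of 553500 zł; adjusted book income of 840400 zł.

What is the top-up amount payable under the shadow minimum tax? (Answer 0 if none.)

Mainline income levy:
  90000 zł × 10% = 9000 zł
  306000 zł × 22% = 67320 zł
  157500 zł × 33% = 51975 zł
  → 128295 zł

Shadow minimum tax:
  Base (adjusted book income): 840400 zł
  Less exemption 85000 zł → base 755400 zł
  755400 zł × 25% = 188850 zł

Excess of shadow minimum tax over mainline income levy: 188850 zł − 128295 zł = 60555 zł.

60555 zł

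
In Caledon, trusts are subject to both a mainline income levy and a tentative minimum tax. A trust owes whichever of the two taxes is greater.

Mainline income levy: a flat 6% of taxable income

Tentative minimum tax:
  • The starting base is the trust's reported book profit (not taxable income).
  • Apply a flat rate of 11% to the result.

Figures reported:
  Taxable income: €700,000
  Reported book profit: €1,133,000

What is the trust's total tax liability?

Tentative minimum tax:
  Base (reported book profit): €1,133,000
  €1,133,000 × 11% = €124,630

Mainline income levy:
  €700,000 × 6% = €42,000

€124,630 > €42,000, so the tentative minimum tax is the binding amount.

€124,630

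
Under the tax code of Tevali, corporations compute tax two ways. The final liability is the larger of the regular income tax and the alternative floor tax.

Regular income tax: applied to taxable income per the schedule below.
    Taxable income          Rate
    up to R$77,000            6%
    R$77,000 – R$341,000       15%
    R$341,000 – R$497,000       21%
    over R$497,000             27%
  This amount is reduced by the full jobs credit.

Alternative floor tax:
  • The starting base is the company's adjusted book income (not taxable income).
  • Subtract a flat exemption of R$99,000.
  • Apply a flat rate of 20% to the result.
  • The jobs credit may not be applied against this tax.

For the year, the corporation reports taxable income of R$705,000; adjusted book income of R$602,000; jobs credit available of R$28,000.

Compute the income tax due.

R$105,140

Regular income tax:
  R$77,000 × 6% = R$4,620
  R$264,000 × 15% = R$39,600
  R$156,000 × 21% = R$32,760
  R$208,000 × 27% = R$56,160
  → R$133,140
  Less jobs credit R$28,000 → R$105,140

Alternative floor tax:
  Base (adjusted book income): R$602,000
  Less exemption R$99,000 → base R$503,000
  R$503,000 × 20% = R$100,600

R$105,140 > R$100,600, so the regular income tax governs.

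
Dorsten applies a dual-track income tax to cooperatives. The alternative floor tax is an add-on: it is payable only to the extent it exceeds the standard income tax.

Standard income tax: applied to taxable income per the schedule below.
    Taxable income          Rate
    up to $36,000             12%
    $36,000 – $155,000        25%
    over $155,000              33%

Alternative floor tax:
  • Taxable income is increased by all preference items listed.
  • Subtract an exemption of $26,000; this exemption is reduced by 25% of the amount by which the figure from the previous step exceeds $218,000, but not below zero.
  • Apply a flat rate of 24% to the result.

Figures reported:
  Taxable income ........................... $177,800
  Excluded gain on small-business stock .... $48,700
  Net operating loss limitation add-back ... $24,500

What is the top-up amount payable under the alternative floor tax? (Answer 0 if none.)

Standard income tax:
  $36,000 × 12% = $4,320
  $119,000 × 25% = $29,750
  $22,800 × 33% = $7,524
  → $41,594

Alternative floor tax:
  Adjusted income: $177,800 + $48,700 + $24,500 = $251,000
  Exemption: $26,000 − 25% × ($251,000 − $218,000) = $26,000 − $8,250 = $17,750
  Base: $251,000 − $17,750 = $233,250
  $233,250 × 24% = $55,980

Excess of alternative floor tax over standard income tax: $55,980 − $41,594 = $14,386.

$14,386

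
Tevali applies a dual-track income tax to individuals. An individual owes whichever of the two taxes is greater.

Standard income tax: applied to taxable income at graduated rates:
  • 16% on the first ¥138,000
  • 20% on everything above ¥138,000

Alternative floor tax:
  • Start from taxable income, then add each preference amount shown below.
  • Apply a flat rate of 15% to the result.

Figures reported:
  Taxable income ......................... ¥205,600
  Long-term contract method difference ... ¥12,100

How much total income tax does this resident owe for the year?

Alternative floor tax:
  Adjusted income: ¥205,600 + ¥12,100 = ¥217,700
  ¥217,700 × 15% = ¥32,655

Standard income tax:
  ¥138,000 × 16% = ¥22,080
  ¥67,600 × 20% = ¥13,520
  → ¥35,600

¥35,600 > ¥32,655, so the standard income tax governs.

¥35,600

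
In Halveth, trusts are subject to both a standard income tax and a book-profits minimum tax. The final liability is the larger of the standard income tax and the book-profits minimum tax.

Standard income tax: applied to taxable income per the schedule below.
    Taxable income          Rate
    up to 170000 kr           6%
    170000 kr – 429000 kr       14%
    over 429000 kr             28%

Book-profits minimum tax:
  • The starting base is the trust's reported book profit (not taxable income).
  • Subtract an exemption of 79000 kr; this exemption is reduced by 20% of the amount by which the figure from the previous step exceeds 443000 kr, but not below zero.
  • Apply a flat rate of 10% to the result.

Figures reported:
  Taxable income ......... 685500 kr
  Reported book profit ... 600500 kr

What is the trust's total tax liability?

Standard income tax:
  170000 kr × 6% = 10200 kr
  259000 kr × 14% = 36260 kr
  256500 kr × 28% = 71820 kr
  → 118280 kr

Book-profits minimum tax:
  Base (reported book profit): 600500 kr
  Exemption: 79000 kr − 20% × (600500 kr − 443000 kr) = 79000 kr − 31500 kr = 47500 kr
  Base: 600500 kr − 47500 kr = 553000 kr
  553000 kr × 10% = 55300 kr

118280 kr > 55300 kr, so the standard income tax governs.

118280 kr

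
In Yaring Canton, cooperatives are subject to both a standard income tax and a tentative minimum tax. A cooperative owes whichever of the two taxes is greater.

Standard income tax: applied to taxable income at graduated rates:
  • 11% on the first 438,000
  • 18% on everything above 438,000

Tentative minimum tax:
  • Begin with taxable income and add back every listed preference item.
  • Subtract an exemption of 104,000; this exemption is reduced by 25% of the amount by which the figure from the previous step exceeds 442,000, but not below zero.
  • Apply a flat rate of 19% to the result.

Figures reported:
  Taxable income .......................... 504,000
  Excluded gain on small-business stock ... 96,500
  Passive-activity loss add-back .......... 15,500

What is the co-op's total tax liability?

Tentative minimum tax:
  Adjusted income: 504,000 + 96,500 + 15,500 = 616,000
  Exemption: 104,000 − 25% × (616,000 − 442,000) = 104,000 − 43,500 = 60,500
  Base: 616,000 − 60,500 = 555,500
  555,500 × 19% = 105,545

Standard income tax:
  438,000 × 11% = 48,180
  66,000 × 18% = 11,880
  → 60,060

105,545 > 60,060, so the tentative minimum tax is the binding amount.

105,545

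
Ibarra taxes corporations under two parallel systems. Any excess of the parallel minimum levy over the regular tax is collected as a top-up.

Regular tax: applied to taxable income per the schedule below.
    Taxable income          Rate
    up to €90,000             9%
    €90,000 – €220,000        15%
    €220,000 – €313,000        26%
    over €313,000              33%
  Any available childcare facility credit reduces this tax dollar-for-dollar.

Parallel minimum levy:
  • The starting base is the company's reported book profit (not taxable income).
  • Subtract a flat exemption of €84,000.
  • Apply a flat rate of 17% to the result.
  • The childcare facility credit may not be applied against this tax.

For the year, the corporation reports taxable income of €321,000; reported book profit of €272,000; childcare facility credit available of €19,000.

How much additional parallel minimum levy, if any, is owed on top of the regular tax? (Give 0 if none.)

Parallel minimum levy:
  Base (reported book profit): €272,000
  Less exemption €84,000 → base €188,000
  €188,000 × 17% = €31,960

Regular tax:
  €90,000 × 9% = €8,100
  €130,000 × 15% = €19,500
  €93,000 × 26% = €24,180
  €8,000 × 33% = €2,640
  → €54,420
  Less childcare facility credit €19,000 → €35,420

€31,960 ≤ €35,420, so no add-on is due.

€0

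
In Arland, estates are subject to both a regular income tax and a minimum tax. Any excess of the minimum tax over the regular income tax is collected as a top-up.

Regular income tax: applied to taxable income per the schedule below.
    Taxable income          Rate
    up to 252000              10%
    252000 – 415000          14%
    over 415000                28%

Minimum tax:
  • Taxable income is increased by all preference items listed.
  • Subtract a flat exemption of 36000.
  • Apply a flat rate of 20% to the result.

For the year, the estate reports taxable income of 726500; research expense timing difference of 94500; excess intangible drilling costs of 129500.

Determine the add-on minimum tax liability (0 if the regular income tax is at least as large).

Regular income tax:
  252000 × 10% = 25200
  163000 × 14% = 22820
  311500 × 28% = 87220
  → 135240

Minimum tax:
  Adjusted income: 726500 + 94500 + 129500 = 950500
  Less exemption 36000 → base 914500
  914500 × 20% = 182900

Excess of minimum tax over regular income tax: 182900 − 135240 = 47660.

47660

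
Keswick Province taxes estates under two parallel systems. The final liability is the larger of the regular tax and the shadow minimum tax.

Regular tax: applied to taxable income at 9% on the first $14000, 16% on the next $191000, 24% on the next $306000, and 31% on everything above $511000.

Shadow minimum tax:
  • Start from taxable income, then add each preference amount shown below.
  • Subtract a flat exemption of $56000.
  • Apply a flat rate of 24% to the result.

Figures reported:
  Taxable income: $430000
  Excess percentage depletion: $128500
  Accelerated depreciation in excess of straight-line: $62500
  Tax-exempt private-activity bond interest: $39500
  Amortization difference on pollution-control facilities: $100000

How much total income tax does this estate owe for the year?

Regular tax:
  $14000 × 9% = $1260
  $191000 × 16% = $30560
  $225000 × 24% = $54000
  → $85820

Shadow minimum tax:
  Adjusted income: $430000 + $128500 + $62500 + $39500 + $100000 = $760500
  Less exemption $56000 → base $704500
  $704500 × 24% = $169080

$169080 > $85820, so the shadow minimum tax is the binding amount.

$169080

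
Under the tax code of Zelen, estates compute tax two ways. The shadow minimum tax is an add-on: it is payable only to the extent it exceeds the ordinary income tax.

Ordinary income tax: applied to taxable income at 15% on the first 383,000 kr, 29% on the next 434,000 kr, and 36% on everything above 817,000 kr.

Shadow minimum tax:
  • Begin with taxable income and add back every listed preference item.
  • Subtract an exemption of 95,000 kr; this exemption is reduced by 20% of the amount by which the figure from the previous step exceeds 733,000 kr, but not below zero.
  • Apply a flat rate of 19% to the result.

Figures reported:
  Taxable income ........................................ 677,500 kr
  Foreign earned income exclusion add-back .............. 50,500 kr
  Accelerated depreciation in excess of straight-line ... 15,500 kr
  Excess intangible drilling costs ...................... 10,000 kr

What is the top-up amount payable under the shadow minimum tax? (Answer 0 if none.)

Shadow minimum tax:
  Adjusted income: 677,500 kr + 50,500 kr + 15,500 kr + 10,000 kr = 753,500 kr
  Exemption: 95,000 kr − 20% × (753,500 kr − 733,000 kr) = 95,000 kr − 4,100 kr = 90,900 kr
  Base: 753,500 kr − 90,900 kr = 662,600 kr
  662,600 kr × 19% = 125,894 kr

Ordinary income tax:
  383,000 kr × 15% = 57,450 kr
  294,500 kr × 29% = 85,405 kr
  → 142,855 kr

125,894 kr ≤ 142,855 kr, so no add-on is due.

0 kr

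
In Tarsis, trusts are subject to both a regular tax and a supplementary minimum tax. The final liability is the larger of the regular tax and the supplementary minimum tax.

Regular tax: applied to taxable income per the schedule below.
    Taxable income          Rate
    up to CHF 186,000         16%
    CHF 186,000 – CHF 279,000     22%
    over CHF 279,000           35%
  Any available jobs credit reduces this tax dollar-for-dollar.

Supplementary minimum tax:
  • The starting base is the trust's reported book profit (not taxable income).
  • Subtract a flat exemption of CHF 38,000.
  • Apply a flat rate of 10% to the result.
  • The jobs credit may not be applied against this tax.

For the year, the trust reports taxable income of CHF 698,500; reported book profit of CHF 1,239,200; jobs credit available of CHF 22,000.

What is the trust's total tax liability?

Supplementary minimum tax:
  Base (reported book profit): CHF 1,239,200
  Less exemption CHF 38,000 → base CHF 1,201,200
  CHF 1,201,200 × 10% = CHF 120,120

Regular tax:
  CHF 186,000 × 16% = CHF 29,760
  CHF 93,000 × 22% = CHF 20,460
  CHF 419,500 × 35% = CHF 146,825
  → CHF 197,045
  Less jobs credit CHF 22,000 → CHF 175,045

CHF 175,045 > CHF 120,120, so the regular tax governs.

CHF 175,045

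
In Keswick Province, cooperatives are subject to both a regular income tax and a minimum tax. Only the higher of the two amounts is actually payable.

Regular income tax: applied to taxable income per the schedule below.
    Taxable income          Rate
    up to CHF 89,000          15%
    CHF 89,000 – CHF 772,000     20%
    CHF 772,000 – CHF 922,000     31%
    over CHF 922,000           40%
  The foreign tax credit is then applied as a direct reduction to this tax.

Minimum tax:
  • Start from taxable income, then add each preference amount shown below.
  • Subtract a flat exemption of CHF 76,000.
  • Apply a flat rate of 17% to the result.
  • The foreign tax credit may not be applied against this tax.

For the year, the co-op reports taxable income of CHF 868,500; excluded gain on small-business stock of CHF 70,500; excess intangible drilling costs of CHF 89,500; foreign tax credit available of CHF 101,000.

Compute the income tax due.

CHF 161,925

Regular income tax:
  CHF 89,000 × 15% = CHF 13,350
  CHF 683,000 × 20% = CHF 136,600
  CHF 96,500 × 31% = CHF 29,915
  → CHF 179,865
  Less foreign tax credit CHF 101,000 → CHF 78,865

Minimum tax:
  Adjusted income: CHF 868,500 + CHF 70,500 + CHF 89,500 = CHF 1,028,500
  Less exemption CHF 76,000 → base CHF 952,500
  CHF 952,500 × 17% = CHF 161,925

CHF 161,925 > CHF 78,865, so the minimum tax is the binding amount.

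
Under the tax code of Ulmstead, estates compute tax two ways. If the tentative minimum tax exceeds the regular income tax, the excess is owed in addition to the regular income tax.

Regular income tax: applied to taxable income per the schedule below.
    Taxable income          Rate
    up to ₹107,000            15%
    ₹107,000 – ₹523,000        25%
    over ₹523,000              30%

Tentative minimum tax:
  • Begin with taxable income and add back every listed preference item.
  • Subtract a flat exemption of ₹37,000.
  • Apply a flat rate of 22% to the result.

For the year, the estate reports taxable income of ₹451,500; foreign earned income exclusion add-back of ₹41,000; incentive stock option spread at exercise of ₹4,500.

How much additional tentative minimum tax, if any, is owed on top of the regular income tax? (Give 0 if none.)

₹0

Regular income tax:
  ₹107,000 × 15% = ₹16,050
  ₹344,500 × 25% = ₹86,125
  → ₹102,175

Tentative minimum tax:
  Adjusted income: ₹451,500 + ₹41,000 + ₹4,500 = ₹497,000
  Less exemption ₹37,000 → base ₹460,000
  ₹460,000 × 22% = ₹101,200

₹101,200 ≤ ₹102,175, so no add-on is due.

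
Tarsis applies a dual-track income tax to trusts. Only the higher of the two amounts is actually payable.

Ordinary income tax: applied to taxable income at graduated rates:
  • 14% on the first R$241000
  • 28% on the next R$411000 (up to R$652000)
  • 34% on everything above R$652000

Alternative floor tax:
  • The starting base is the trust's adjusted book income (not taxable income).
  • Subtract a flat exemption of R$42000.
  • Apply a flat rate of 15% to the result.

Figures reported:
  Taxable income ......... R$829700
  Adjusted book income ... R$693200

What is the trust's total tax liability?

R$209238

Ordinary income tax:
  R$241000 × 14% = R$33740
  R$411000 × 28% = R$115080
  R$177700 × 34% = R$60418
  → R$209238

Alternative floor tax:
  Base (adjusted book income): R$693200
  Less exemption R$42000 → base R$651200
  R$651200 × 15% = R$97680

R$209238 > R$97680, so the ordinary income tax governs.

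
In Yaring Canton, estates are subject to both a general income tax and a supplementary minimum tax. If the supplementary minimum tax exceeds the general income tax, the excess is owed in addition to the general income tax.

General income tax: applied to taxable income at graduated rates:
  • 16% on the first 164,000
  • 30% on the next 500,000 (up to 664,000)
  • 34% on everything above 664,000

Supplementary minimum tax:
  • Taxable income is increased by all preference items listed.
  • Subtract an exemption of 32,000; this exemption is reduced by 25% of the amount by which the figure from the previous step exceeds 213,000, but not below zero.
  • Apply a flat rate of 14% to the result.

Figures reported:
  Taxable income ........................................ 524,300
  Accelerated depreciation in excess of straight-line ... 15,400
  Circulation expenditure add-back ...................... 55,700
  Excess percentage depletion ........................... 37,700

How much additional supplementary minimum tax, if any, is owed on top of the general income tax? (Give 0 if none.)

0

Supplementary minimum tax:
  Adjusted income: 524,300 + 15,400 + 55,700 + 37,700 = 633,100
  Exemption: 25% × (633,100 − 213,000) = 105,025 ≥ 32,000, so the exemption is fully phased out
  Base: 633,100 − 0 = 633,100
  633,100 × 14% = 88,634

General income tax:
  164,000 × 16% = 26,240
  360,300 × 30% = 108,090
  → 134,330

88,634 ≤ 134,330, so no add-on is due.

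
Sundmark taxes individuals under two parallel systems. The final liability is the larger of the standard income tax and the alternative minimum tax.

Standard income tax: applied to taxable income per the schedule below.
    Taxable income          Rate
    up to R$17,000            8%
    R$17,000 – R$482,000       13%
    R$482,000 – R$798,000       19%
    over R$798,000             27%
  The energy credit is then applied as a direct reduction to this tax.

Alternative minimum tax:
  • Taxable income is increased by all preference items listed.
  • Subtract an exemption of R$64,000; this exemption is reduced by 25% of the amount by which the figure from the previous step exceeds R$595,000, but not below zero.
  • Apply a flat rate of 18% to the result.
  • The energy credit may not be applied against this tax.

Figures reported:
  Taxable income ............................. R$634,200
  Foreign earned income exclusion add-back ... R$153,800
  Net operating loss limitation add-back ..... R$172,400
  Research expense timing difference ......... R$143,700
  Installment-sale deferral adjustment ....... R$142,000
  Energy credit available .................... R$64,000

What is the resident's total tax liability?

Standard income tax:
  R$17,000 × 8% = R$1,360
  R$465,000 × 13% = R$60,450
  R$152,200 × 19% = R$28,918
  → R$90,728
  Less energy credit R$64,000 → R$26,728

Alternative minimum tax:
  Adjusted income: R$634,200 + R$153,800 + R$172,400 + R$143,700 + R$142,000 = R$1,246,100
  Exemption: 25% × (R$1,246,100 − R$595,000) = R$162,775 ≥ R$64,000, so the exemption is fully phased out
  Base: R$1,246,100 − R$0 = R$1,246,100
  R$1,246,100 × 18% = R$224,298

R$224,298 > R$26,728, so the alternative minimum tax is the binding amount.

R$224,298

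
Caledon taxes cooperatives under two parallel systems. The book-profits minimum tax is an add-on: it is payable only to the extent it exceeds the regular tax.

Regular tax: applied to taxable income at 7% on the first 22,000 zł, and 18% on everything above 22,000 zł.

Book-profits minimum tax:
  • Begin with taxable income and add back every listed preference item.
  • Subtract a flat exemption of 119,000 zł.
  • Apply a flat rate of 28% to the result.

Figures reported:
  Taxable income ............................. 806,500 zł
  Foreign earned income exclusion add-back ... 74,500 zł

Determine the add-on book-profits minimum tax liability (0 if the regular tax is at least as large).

70,610 zł

Regular tax:
  22,000 zł × 7% = 1,540 zł
  784,500 zł × 18% = 141,210 zł
  → 142,750 zł

Book-profits minimum tax:
  Adjusted income: 806,500 zł + 74,500 zł = 881,000 zł
  Less exemption 119,000 zł → base 762,000 zł
  762,000 zł × 28% = 213,360 zł

Excess of book-profits minimum tax over regular tax: 213,360 zł − 142,750 zł = 70,610 zł.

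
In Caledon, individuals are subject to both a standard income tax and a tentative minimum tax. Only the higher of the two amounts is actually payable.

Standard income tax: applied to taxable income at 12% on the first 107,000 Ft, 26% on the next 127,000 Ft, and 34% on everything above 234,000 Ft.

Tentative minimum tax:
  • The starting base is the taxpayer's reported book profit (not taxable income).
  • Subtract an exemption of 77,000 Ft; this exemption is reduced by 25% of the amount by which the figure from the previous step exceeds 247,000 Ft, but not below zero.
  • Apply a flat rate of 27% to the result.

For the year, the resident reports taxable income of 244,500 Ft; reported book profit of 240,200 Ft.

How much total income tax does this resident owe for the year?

Standard income tax:
  107,000 Ft × 12% = 12,840 Ft
  127,000 Ft × 26% = 33,020 Ft
  10,500 Ft × 34% = 3,570 Ft
  → 49,430 Ft

Tentative minimum tax:
  Base (reported book profit): 240,200 Ft
  Exemption: 240,200 Ft ≤ 247,000 Ft, so full 77,000 Ft applies
  Base: 240,200 Ft − 77,000 Ft = 163,200 Ft
  163,200 Ft × 27% = 44,064 Ft

49,430 Ft > 44,064 Ft, so the standard income tax governs.

49,430 Ft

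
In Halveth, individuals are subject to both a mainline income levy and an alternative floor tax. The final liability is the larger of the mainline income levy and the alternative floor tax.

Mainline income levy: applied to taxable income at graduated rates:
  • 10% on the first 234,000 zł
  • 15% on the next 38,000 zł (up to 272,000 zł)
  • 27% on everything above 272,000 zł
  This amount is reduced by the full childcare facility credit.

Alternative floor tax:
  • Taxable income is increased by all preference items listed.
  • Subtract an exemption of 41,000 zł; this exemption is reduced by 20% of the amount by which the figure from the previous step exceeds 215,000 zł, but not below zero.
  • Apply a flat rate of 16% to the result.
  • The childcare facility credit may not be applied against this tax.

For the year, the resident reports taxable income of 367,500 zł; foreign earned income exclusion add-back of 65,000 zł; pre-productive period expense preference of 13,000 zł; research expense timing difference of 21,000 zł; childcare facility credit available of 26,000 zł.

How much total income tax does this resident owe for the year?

74,640 zł

Mainline income levy:
  234,000 zł × 10% = 23,400 zł
  38,000 zł × 15% = 5,700 zł
  95,500 zł × 27% = 25,785 zł
  → 54,885 zł
  Less childcare facility credit 26,000 zł → 28,885 zł

Alternative floor tax:
  Adjusted income: 367,500 zł + 65,000 zł + 13,000 zł + 21,000 zł = 466,500 zł
  Exemption: 20% × (466,500 zł − 215,000 zł) = 50,300 zł ≥ 41,000 zł, so the exemption is fully phased out
  Base: 466,500 zł − 0 zł = 466,500 zł
  466,500 zł × 16% = 74,640 zł

74,640 zł > 28,885 zł, so the alternative floor tax is the binding amount.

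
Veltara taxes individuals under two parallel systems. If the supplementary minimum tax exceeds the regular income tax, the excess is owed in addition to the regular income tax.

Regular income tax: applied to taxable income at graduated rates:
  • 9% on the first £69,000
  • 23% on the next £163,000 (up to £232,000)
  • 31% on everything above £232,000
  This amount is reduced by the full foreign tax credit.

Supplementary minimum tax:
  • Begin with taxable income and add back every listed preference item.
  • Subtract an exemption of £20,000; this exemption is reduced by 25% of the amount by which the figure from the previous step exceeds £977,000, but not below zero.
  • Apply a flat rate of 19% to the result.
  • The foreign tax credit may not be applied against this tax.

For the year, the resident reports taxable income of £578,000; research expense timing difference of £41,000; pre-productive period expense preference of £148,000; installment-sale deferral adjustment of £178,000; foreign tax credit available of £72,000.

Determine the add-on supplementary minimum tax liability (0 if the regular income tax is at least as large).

£96,790

Regular income tax:
  £69,000 × 9% = £6,210
  £163,000 × 23% = £37,490
  £346,000 × 31% = £107,260
  → £150,960
  Less foreign tax credit £72,000 → £78,960

Supplementary minimum tax:
  Adjusted income: £578,000 + £41,000 + £148,000 + £178,000 = £945,000
  Exemption: £945,000 ≤ £977,000, so full £20,000 applies
  Base: £945,000 − £20,000 = £925,000
  £925,000 × 19% = £175,750

Excess of supplementary minimum tax over regular income tax: £175,750 − £78,960 = £96,790.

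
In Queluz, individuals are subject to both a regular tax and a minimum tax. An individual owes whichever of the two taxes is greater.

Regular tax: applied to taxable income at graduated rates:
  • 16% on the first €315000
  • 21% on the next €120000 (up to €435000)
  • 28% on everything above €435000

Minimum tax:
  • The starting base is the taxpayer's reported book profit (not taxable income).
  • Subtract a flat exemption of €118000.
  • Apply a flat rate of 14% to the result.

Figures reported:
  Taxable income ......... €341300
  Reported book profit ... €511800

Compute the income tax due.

Minimum tax:
  Base (reported book profit): €511800
  Less exemption €118000 → base €393800
  €393800 × 14% = €55132

Regular tax:
  €315000 × 16% = €50400
  €26300 × 21% = €5523
  → €55923

€55923 > €55132, so the regular tax governs.

€55923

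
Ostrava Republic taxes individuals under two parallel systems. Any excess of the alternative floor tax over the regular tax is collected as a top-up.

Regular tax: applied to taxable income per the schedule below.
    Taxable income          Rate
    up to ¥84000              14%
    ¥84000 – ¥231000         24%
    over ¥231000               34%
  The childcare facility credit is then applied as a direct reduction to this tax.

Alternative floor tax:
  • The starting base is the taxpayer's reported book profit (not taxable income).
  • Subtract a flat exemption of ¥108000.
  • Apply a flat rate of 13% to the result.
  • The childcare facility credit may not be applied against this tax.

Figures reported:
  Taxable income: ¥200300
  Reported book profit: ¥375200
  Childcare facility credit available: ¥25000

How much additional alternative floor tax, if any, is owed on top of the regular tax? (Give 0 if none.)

Alternative floor tax:
  Base (reported book profit): ¥375200
  Less exemption ¥108000 → base ¥267200
  ¥267200 × 13% = ¥34736

Regular tax:
  ¥84000 × 14% = ¥11760
  ¥116300 × 24% = ¥27912
  → ¥39672
  Less childcare facility credit ¥25000 → ¥14672

Excess of alternative floor tax over regular tax: ¥34736 − ¥14672 = ¥20064.

¥20064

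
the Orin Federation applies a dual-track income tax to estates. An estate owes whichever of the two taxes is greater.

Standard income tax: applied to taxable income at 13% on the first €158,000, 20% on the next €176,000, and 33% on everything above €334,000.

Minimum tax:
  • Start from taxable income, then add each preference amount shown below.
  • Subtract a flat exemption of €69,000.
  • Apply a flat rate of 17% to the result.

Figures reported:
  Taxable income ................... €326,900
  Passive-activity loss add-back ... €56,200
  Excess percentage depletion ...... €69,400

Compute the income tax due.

Standard income tax:
  €158,000 × 13% = €20,540
  €168,900 × 20% = €33,780
  → €54,320

Minimum tax:
  Adjusted income: €326,900 + €56,200 + €69,400 = €452,500
  Less exemption €69,000 → base €383,500
  €383,500 × 17% = €65,195

€65,195 > €54,320, so the minimum tax is the binding amount.

€65,195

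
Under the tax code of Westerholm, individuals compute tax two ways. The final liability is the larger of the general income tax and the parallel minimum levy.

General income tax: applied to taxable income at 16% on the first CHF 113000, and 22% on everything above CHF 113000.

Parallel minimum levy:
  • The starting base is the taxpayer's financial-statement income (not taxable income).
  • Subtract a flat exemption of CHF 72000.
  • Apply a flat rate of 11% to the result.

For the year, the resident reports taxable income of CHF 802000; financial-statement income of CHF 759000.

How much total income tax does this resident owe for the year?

CHF 169660

General income tax:
  CHF 113000 × 16% = CHF 18080
  CHF 689000 × 22% = CHF 151580
  → CHF 169660

Parallel minimum levy:
  Base (financial-statement income): CHF 759000
  Less exemption CHF 72000 → base CHF 687000
  CHF 687000 × 11% = CHF 75570

CHF 169660 > CHF 75570, so the general income tax governs.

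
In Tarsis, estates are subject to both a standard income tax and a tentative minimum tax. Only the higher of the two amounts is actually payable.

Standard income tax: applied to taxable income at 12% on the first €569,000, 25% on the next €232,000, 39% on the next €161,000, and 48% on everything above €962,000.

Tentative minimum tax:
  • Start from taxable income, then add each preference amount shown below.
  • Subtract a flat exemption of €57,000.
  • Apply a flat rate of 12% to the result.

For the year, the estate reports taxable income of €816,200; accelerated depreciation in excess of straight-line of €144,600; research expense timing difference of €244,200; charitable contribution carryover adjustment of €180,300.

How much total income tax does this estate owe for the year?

€159,396

Tentative minimum tax:
  Adjusted income: €816,200 + €144,600 + €244,200 + €180,300 = €1,385,300
  Less exemption €57,000 → base €1,328,300
  €1,328,300 × 12% = €159,396

Standard income tax:
  €569,000 × 12% = €68,280
  €232,000 × 25% = €58,000
  €15,200 × 39% = €5,928
  → €132,208

€159,396 > €132,208, so the tentative minimum tax is the binding amount.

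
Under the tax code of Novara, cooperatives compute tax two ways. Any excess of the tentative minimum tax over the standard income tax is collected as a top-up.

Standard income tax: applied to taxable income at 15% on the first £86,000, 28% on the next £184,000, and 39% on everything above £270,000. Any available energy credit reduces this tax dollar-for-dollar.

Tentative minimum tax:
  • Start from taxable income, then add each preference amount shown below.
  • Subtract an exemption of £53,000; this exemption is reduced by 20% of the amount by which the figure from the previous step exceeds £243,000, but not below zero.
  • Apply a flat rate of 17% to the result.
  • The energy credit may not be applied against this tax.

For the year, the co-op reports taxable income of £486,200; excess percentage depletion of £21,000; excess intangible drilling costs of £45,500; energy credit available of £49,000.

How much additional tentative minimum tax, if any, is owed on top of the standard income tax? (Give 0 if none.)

£0

Standard income tax:
  £86,000 × 15% = £12,900
  £184,000 × 28% = £51,520
  £216,200 × 39% = £84,318
  → £148,738
  Less energy credit £49,000 → £99,738

Tentative minimum tax:
  Adjusted income: £486,200 + £21,000 + £45,500 = £552,700
  Exemption: 20% × (£552,700 − £243,000) = £61,940 ≥ £53,000, so the exemption is fully phased out
  Base: £552,700 − £0 = £552,700
  £552,700 × 17% = £93,959

£93,959 ≤ £99,738, so no add-on is due.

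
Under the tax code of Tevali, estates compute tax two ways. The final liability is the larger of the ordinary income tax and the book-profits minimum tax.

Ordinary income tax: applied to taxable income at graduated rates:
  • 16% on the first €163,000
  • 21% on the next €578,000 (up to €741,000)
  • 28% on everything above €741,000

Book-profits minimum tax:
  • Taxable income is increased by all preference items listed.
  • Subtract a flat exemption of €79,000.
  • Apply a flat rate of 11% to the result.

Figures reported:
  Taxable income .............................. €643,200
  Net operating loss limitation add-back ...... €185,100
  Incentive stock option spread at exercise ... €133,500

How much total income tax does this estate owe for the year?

€126,922

Ordinary income tax:
  €163,000 × 16% = €26,080
  €480,200 × 21% = €100,842
  → €126,922

Book-profits minimum tax:
  Adjusted income: €643,200 + €185,100 + €133,500 = €961,800
  Less exemption €79,000 → base €882,800
  €882,800 × 11% = €97,108

€126,922 > €97,108, so the ordinary income tax governs.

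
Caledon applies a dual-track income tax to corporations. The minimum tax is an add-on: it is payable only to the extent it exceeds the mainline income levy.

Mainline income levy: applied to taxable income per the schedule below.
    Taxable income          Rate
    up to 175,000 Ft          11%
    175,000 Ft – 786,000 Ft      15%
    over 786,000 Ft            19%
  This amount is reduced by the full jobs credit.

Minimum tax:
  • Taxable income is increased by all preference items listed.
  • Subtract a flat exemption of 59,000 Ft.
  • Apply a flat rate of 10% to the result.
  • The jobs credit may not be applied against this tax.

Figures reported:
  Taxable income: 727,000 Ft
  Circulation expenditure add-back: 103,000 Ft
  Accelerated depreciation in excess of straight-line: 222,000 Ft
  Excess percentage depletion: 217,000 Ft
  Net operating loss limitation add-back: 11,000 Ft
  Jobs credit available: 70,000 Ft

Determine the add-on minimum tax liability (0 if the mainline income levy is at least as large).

Mainline income levy:
  175,000 Ft × 11% = 19,250 Ft
  552,000 Ft × 15% = 82,800 Ft
  → 102,050 Ft
  Less jobs credit 70,000 Ft → 32,050 Ft

Minimum tax:
  Adjusted income: 727,000 Ft + 103,000 Ft + 222,000 Ft + 217,000 Ft + 11,000 Ft = 1,280,000 Ft
  Less exemption 59,000 Ft → base 1,221,000 Ft
  1,221,000 Ft × 10% = 122,100 Ft

Excess of minimum tax over mainline income levy: 122,100 Ft − 32,050 Ft = 90,050 Ft.

90,050 Ft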